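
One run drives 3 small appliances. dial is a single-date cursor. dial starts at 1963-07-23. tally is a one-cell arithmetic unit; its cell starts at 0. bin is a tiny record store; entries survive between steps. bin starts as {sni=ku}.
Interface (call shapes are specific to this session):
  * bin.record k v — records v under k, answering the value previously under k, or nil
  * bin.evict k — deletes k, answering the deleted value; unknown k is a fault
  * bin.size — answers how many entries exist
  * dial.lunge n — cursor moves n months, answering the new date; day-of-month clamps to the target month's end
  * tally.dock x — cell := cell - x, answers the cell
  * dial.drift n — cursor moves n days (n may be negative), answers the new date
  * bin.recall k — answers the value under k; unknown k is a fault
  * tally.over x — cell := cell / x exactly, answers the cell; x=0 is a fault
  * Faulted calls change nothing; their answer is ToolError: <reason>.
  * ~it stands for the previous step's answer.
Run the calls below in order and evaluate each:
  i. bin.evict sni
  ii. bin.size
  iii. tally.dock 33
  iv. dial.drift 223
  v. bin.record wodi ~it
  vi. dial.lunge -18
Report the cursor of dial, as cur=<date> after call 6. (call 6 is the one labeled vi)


% evict k: sni
:: ku
% size
:: 0
% dock x: 33
:: -33
% drift n: 223
:: 1964-03-02
% record k: wodi v: ~it
:: nil
% lunge n: -18
:: 1962-09-02

Answer: cur=1962-09-02


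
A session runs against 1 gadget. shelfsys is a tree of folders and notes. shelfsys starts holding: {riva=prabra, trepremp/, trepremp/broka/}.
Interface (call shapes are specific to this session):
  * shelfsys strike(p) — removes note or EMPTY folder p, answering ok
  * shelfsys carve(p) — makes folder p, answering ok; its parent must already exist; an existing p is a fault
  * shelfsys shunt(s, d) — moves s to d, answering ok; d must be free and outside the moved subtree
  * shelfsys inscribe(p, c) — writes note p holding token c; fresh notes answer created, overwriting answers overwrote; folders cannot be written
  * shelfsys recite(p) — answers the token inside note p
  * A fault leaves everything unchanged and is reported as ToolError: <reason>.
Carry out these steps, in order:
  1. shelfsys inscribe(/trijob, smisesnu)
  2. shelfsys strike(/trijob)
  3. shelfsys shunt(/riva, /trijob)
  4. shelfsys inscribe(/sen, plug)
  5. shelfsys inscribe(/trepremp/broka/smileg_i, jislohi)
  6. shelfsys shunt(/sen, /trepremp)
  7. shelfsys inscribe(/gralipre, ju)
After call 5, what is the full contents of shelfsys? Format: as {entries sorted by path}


I use shelfsys inscribe(p='/trijob', c='smisesnu'), giving created.
Now I run shelfsys strike(p='/trijob'), — result: ok.
Invoking shelfsys shunt(s='/riva', d='/trijob'), yielding ok.
Using shelfsys inscribe(p='/sen', c='plug'), giving created.
Calling shelfsys inscribe(p='/trepremp/broka/smileg_i', c='jislohi'), and get created.
Calling shelfsys shunt(s='/sen', d='/trepremp'), and observe ToolError: exists.
I run shelfsys inscribe(p='/gralipre', c='ju'), → created.

Answer: {sen=plug, trepremp/, trepremp/broka/, trepremp/broka/smileg_i=jislohi, trijob=prabra}


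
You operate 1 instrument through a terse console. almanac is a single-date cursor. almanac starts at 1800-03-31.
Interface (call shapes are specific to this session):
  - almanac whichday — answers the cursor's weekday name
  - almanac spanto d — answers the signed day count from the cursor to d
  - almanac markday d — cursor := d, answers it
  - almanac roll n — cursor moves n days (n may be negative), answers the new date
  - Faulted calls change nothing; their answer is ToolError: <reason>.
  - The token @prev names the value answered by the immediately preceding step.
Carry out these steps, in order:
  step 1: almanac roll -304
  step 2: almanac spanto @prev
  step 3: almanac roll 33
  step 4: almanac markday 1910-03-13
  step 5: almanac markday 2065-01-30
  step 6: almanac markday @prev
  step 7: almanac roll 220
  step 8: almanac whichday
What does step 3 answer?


I run almanac roll on n: -304, and observe 1799-05-31.
I use almanac spanto on d: @prev, yielding 0.
Calling almanac roll on n: 33, and observe 1799-07-03.
Using almanac markday on d: 1910-03-13, and get 1910-03-13.
I run almanac markday on d: 2065-01-30, → 2065-01-30.
Invoking almanac markday on d: @prev, — result: 2065-01-30.
I use almanac roll on n: 220, — result: 2065-09-07.
Invoking almanac whichday(): Monday.

Answer: 1799-07-03


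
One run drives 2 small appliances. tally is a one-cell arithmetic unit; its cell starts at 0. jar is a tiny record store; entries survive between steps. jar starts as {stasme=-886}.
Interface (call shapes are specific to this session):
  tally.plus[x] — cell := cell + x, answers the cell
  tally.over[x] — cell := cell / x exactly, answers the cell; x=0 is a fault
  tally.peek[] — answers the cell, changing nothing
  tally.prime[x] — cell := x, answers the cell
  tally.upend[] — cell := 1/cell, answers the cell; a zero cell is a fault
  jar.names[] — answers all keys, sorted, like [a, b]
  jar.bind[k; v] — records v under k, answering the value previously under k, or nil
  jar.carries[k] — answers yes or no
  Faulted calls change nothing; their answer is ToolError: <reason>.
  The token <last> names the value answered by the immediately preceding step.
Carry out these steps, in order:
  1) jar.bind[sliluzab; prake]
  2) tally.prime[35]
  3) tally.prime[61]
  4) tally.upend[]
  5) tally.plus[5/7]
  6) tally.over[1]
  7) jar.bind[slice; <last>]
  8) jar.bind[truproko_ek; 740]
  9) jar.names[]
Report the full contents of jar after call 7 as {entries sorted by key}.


Step: jar.bind[k='sliluzab'; v='prake']
Result: nil
Step: tally.prime[x='35']
Result: 35
Step: tally.prime[x='61']
Result: 61
Step: tally.upend[]
Result: 1/61
Step: tally.plus[x='5/7']
Result: 312/427
Step: tally.over[x='1']
Result: 312/427
Step: jar.bind[k='slice'; v='<last>']
Result: nil
Step: jar.bind[k='truproko_ek'; v='740']
Result: nil
Step: jar.names[]
Result: [slice, sliluzab, stasme, truproko_ek]

Answer: {slice=312/427, sliluzab=prake, stasme=-886}


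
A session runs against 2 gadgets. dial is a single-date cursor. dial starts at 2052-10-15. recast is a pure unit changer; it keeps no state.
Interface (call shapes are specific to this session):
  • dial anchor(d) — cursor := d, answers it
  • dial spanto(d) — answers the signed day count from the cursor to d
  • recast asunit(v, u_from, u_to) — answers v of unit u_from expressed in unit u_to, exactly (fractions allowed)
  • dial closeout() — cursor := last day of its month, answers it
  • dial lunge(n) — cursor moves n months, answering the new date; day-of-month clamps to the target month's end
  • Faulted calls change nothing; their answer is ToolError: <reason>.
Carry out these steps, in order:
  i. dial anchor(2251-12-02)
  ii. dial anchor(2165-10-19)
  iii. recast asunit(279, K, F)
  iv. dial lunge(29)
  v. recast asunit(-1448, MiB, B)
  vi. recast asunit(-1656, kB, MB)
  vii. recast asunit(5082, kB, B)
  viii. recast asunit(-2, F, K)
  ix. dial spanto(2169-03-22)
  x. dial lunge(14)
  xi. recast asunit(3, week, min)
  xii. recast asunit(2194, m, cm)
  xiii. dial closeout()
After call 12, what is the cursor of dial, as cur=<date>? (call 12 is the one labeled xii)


==> dial anchor(d: 2251-12-02)
<== 2251-12-02
==> dial anchor(d: 2165-10-19)
<== 2165-10-19
==> recast asunit(v: 279, u_from: K, u_to: F)
<== 4253/100
==> dial lunge(n: 29)
<== 2168-03-19
==> recast asunit(v: -1448, u_from: MiB, u_to: B)
<== -1518338048
==> recast asunit(v: -1656, u_from: kB, u_to: MB)
<== -207/125
==> recast asunit(v: 5082, u_from: kB, u_to: B)
<== 5082000
==> recast asunit(v: -2, u_from: F, u_to: K)
<== 45767/180
==> dial spanto(d: 2169-03-22)
<== 368
==> dial lunge(n: 14)
<== 2169-05-19
==> recast asunit(v: 3, u_from: week, u_to: min)
<== 30240
==> recast asunit(v: 2194, u_from: m, u_to: cm)
<== 219400
==> dial closeout()
<== 2169-05-31

Answer: cur=2169-05-19


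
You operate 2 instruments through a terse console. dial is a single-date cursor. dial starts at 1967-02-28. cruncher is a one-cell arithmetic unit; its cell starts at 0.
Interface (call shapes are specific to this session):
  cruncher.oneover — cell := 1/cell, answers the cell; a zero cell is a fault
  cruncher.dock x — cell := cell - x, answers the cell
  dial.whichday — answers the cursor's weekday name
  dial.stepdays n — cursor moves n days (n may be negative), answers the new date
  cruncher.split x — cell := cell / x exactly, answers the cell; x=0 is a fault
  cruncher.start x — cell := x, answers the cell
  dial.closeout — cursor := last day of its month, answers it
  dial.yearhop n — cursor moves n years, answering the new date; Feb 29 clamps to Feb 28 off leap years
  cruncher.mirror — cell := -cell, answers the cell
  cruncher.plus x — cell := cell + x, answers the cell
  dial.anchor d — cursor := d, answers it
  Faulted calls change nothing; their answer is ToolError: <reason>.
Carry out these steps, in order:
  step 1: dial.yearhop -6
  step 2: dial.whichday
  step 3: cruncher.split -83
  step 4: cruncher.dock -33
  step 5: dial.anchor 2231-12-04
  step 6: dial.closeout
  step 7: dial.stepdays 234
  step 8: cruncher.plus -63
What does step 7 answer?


Calling dial.yearhop with -6, and observe 1961-02-28.
I use dial.whichday, which returns Tuesday.
I use cruncher.split with -83: 0.
Using cruncher.dock with -33, yielding 33.
I invoke dial.anchor with 2231-12-04, → 2231-12-04.
Calling dial.closeout(), yielding 2231-12-31.
Using dial.stepdays with 234, which returns 2232-08-21.
I call cruncher.plus with -63, — result: -30.

Answer: 2232-08-21


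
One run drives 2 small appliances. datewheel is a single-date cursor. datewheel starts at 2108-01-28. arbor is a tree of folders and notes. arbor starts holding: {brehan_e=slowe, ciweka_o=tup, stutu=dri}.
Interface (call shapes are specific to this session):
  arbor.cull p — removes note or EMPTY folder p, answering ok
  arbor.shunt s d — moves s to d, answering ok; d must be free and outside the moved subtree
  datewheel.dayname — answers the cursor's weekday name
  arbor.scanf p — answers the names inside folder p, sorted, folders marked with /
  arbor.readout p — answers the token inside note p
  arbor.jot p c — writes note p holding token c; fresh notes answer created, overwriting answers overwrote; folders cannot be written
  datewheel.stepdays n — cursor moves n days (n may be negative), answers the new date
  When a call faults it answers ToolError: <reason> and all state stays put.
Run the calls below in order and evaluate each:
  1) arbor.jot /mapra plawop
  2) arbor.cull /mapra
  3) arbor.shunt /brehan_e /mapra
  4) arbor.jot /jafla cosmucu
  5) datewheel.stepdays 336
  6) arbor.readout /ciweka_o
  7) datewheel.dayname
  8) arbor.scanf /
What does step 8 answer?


Answer: [ciweka_o, jafla, mapra, stutu]

Derivation:
→ jot(p='/mapra', c='plawop')
← created
→ cull(p='/mapra')
← ok
→ shunt(s='/brehan_e', d='/mapra')
← ok
→ jot(p='/jafla', c='cosmucu')
← created
→ stepdays(n='336')
← 2108-12-29
→ readout(p='/ciweka_o')
← tup
→ dayname()
← Saturday
→ scanf(p='/')
← [ciweka_o, jafla, mapra, stutu]


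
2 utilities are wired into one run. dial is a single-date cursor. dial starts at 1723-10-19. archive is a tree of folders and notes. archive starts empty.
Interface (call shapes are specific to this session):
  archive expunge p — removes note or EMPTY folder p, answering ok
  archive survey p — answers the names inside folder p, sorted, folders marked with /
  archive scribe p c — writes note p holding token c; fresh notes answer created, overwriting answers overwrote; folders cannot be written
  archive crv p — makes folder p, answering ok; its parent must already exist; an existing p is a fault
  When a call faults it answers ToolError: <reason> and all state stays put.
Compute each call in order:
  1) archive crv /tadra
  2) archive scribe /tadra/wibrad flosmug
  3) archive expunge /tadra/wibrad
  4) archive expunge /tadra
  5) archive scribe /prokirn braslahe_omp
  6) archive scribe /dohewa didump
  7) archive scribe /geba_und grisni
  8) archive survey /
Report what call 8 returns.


Answer: [dohewa, geba_und, prokirn]

Derivation:
>>> archive crv p→/tadra
:: ok
>>> archive scribe p→/tadra/wibrad c→flosmug
:: created
>>> archive expunge p→/tadra/wibrad
:: ok
>>> archive expunge p→/tadra
:: ok
>>> archive scribe p→/prokirn c→braslahe_omp
:: created
>>> archive scribe p→/dohewa c→didump
:: created
>>> archive scribe p→/geba_und c→grisni
:: created
>>> archive survey p→/
:: [dohewa, geba_und, prokirn]


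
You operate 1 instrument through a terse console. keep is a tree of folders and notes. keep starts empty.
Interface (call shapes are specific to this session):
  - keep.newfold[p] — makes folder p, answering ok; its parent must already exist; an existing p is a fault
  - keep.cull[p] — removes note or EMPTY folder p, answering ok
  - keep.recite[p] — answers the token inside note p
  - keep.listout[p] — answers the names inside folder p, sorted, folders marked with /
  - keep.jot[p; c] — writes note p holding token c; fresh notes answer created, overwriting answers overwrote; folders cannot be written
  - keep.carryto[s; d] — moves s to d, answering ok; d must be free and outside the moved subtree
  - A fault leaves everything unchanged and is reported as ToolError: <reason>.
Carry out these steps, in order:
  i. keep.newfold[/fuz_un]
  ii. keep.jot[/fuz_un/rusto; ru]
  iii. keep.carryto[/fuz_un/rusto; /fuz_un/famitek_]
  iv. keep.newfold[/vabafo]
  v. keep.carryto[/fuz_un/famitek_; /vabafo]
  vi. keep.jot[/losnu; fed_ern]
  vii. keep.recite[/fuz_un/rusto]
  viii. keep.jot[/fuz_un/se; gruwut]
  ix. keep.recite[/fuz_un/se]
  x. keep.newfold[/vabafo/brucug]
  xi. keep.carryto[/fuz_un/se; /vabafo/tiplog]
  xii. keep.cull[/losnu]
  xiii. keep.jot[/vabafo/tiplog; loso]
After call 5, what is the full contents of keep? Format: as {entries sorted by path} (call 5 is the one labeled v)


Answer: {fuz_un/, fuz_un/famitek_=ru, vabafo/}

Derivation:
I call newfold(/fuz_un): ok.
Now I run jot(/fuz_un/rusto, ru), and observe created.
Next I call carryto(/fuz_un/rusto, /fuz_un/famitek_), → ok.
I call newfold(/vabafo), → ok.
Invoking carryto(/fuz_un/famitek_, /vabafo), → ToolError: exists.
Next I call jot(/losnu, fed_ern), and get created.
Using recite(/fuz_un/rusto), → ToolError: not found.
I call jot(/fuz_un/se, gruwut), which returns created.
I use recite(/fuz_un/se), and get gruwut.
Using newfold(/vabafo/brucug), and see ok.
Calling carryto(/fuz_un/se, /vabafo/tiplog), and observe ok.
I call cull(/losnu), → ok.
Using jot(/vabafo/tiplog, loso), yielding overwrote.


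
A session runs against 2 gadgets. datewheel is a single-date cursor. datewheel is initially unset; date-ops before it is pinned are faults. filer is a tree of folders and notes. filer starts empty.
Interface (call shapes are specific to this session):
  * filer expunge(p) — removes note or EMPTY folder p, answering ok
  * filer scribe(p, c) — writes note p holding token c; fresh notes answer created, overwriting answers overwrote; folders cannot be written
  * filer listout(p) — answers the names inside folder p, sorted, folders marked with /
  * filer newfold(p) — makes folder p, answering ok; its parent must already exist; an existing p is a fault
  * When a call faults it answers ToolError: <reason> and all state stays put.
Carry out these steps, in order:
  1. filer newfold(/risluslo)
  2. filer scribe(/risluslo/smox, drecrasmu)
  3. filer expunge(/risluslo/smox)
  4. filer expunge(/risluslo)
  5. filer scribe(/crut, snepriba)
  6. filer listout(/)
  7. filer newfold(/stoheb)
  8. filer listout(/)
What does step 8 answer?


Calling filer newfold on p→/risluslo, yielding ok.
I use filer scribe on p→/risluslo/smox, c→drecrasmu, → created.
Next I call filer expunge on p→/risluslo/smox: ok.
Then filer expunge on p→/risluslo, → ok.
I use filer scribe on p→/crut, c→snepriba, giving created.
Now I run filer listout on p→/, → [crut].
I try filer newfold on p→/stoheb: ok.
I invoke filer listout on p→/, and observe [crut, stoheb/].

Answer: [crut, stoheb/]


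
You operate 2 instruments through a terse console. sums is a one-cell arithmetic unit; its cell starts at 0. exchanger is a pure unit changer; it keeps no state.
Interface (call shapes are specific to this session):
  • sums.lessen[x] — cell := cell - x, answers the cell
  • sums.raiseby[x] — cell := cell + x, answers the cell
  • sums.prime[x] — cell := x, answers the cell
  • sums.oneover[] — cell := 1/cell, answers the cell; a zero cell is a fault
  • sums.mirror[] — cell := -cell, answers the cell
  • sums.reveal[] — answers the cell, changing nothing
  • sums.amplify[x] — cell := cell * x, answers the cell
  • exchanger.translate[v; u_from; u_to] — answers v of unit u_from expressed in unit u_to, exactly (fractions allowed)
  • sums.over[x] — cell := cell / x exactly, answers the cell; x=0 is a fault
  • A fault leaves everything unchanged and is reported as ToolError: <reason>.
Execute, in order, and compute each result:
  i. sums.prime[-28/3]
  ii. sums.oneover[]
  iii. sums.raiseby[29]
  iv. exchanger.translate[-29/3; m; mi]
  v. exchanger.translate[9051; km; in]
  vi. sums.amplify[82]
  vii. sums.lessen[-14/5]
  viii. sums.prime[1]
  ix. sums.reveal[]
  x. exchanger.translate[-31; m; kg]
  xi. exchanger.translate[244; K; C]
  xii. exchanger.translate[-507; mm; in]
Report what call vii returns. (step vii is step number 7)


% sums.prime x='-28/3'
:: -28/3
% sums.oneover
:: -3/28
% sums.raiseby x='29'
:: 809/28
% exchanger.translate v='-29/3' u_from='m' u_to='mi'
:: -3625/603504
% exchanger.translate v='9051' u_from='km' u_to='in'
:: 45255000000/127
% sums.amplify x='82'
:: 33169/14
% sums.lessen x='-14/5'
:: 166041/70
% sums.prime x='1'
:: 1
% sums.reveal
:: 1
% exchanger.translate v='-31' u_from='m' u_to='kg'
:: ToolError: incompatible units
% exchanger.translate v='244' u_from='K' u_to='C'
:: -583/20
% exchanger.translate v='-507' u_from='mm' u_to='in'
:: -2535/127

Answer: 166041/70


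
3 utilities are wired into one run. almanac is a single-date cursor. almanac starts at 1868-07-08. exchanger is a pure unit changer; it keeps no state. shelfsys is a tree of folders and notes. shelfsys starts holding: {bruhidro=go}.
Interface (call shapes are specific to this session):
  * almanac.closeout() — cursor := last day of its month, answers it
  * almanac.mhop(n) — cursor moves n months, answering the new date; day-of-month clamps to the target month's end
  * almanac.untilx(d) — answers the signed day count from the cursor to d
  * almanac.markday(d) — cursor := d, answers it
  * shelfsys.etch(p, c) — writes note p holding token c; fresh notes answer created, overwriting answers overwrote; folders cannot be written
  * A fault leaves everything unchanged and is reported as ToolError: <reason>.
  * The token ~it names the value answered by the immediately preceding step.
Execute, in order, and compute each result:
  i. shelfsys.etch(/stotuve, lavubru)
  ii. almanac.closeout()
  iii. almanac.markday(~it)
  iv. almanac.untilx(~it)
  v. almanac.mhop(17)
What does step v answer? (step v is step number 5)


Answer: 1869-12-31

Derivation:
-- 1. shelfsys.etch(p='/stotuve', c='lavubru') -> created
-- 2. almanac.closeout() -> 1868-07-31
-- 3. almanac.markday(d='~it') -> 1868-07-31
-- 4. almanac.untilx(d='~it') -> 0
-- 5. almanac.mhop(n='17') -> 1869-12-31


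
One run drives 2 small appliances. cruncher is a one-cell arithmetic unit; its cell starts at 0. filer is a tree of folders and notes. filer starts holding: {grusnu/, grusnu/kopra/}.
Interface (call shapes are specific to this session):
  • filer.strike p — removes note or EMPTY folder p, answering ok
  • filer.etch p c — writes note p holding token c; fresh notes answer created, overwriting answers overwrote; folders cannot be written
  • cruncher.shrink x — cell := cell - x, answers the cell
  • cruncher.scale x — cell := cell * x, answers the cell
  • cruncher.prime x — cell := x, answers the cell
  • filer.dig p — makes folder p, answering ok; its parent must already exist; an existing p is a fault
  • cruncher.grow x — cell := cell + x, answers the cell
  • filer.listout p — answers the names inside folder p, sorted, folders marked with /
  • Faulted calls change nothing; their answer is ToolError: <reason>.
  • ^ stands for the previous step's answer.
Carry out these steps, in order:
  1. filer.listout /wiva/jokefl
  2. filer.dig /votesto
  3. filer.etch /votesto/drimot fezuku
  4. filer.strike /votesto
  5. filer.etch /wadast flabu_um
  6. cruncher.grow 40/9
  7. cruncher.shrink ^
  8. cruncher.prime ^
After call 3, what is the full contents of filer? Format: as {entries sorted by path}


Answer: {grusnu/, grusnu/kopra/, votesto/, votesto/drimot=fezuku}

Derivation:
I run filer.listout with p=/wiva/jokefl, which returns ToolError: not found.
Then filer.dig with p=/votesto, yielding ok.
Calling filer.etch with p=/votesto/drimot, c=fezuku, and get created.
I invoke filer.strike with p=/votesto, yielding ToolError: not empty.
I use filer.etch with p=/wadast, c=flabu_um, giving created.
I try cruncher.grow with x=40/9, and get 40/9.
I call cruncher.shrink with x=^, which returns 0.
I run cruncher.prime with x=^, and see 0.


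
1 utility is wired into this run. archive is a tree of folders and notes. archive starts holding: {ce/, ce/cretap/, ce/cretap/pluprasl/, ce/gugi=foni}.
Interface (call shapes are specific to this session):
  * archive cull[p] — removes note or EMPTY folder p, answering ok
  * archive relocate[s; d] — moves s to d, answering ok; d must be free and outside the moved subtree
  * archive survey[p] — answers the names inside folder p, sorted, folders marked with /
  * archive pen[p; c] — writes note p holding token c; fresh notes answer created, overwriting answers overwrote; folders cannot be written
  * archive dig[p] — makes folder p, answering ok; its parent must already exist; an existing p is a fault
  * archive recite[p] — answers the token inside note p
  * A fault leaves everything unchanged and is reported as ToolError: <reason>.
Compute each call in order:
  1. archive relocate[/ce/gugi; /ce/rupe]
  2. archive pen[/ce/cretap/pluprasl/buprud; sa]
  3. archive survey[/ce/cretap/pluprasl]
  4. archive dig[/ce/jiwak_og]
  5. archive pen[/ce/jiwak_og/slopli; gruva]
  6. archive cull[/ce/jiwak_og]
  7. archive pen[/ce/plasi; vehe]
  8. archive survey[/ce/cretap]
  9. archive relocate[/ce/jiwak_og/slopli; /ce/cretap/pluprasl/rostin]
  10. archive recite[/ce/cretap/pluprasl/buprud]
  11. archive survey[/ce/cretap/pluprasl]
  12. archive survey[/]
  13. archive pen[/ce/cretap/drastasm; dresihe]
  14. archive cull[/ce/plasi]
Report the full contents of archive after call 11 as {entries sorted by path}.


==> archive relocate(s=/ce/gugi, d=/ce/rupe)
<== ok
==> archive pen(p=/ce/cretap/pluprasl/buprud, c=sa)
<== created
==> archive survey(p=/ce/cretap/pluprasl)
<== [buprud]
==> archive dig(p=/ce/jiwak_og)
<== ok
==> archive pen(p=/ce/jiwak_og/slopli, c=gruva)
<== created
==> archive cull(p=/ce/jiwak_og)
<== ToolError: not empty
==> archive pen(p=/ce/plasi, c=vehe)
<== created
==> archive survey(p=/ce/cretap)
<== [pluprasl/]
==> archive relocate(s=/ce/jiwak_og/slopli, d=/ce/cretap/pluprasl/rostin)
<== ok
==> archive recite(p=/ce/cretap/pluprasl/buprud)
<== sa
==> archive survey(p=/ce/cretap/pluprasl)
<== [buprud, rostin]
==> archive survey(p=/)
<== [ce/]
==> archive pen(p=/ce/cretap/drastasm, c=dresihe)
<== created
==> archive cull(p=/ce/plasi)
<== ok

Answer: {ce/, ce/cretap/, ce/cretap/pluprasl/, ce/cretap/pluprasl/buprud=sa, ce/cretap/pluprasl/rostin=gruva, ce/jiwak_og/, ce/plasi=vehe, ce/rupe=foni}


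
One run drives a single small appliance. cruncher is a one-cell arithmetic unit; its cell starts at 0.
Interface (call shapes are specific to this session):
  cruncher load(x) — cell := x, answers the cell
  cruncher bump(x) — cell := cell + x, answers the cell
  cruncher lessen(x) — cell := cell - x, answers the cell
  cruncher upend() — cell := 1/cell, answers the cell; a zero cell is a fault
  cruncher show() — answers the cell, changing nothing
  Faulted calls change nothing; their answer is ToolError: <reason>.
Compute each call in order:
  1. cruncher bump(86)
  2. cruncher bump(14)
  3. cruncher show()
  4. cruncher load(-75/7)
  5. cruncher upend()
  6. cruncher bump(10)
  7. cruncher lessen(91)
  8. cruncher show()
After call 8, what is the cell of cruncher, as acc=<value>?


# 1. cruncher bump(x→86) ~> 86
# 2. cruncher bump(x→14) ~> 100
# 3. cruncher show() ~> 100
# 4. cruncher load(x→-75/7) ~> -75/7
# 5. cruncher upend() ~> -7/75
# 6. cruncher bump(x→10) ~> 743/75
# 7. cruncher lessen(x→91) ~> -6082/75
# 8. cruncher show() ~> -6082/75

Answer: acc=-6082/75


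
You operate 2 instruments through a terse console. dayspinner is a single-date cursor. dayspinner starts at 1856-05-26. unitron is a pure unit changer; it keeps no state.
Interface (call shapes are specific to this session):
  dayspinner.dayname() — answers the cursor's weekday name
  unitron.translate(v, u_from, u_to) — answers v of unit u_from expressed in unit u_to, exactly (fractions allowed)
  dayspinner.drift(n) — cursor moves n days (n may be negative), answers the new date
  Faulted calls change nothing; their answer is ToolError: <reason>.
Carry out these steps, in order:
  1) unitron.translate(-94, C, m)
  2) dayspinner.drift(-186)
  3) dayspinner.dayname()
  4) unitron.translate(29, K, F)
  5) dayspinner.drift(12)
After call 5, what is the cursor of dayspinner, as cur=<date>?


·→ translate(v=-94, u_from=C, u_to=m)
·← ToolError: incompatible units
·→ drift(n=-186)
·← 1855-11-22
·→ dayname()
·← Thursday
·→ translate(v=29, u_from=K, u_to=F)
·← -40747/100
·→ drift(n=12)
·← 1855-12-04

Answer: cur=1855-12-04


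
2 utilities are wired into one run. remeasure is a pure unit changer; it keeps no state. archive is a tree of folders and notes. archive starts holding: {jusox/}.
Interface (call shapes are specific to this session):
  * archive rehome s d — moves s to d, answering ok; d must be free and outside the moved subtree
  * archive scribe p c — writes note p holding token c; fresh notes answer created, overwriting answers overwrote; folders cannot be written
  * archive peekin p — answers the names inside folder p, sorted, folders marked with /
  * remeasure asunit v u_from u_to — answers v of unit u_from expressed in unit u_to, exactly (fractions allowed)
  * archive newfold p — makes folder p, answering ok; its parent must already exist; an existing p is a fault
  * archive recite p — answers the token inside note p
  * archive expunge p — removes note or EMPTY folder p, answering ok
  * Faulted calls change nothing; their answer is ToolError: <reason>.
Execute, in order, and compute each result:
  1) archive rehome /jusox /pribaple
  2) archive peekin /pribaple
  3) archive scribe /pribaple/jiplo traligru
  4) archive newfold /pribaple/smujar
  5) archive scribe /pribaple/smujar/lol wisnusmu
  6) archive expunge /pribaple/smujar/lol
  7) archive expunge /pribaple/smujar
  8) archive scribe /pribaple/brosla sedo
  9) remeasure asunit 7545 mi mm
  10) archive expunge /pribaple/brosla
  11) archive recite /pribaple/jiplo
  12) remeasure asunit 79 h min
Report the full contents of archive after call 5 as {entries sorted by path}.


Answer: {pribaple/, pribaple/jiplo=traligru, pribaple/smujar/, pribaple/smujar/lol=wisnusmu}

Derivation:
Act: archive rehome[s=/jusox; d=/pribaple]
Obs: ok
Act: archive peekin[p=/pribaple]
Obs: []
Act: archive scribe[p=/pribaple/jiplo; c=traligru]
Obs: created
Act: archive newfold[p=/pribaple/smujar]
Obs: ok
Act: archive scribe[p=/pribaple/smujar/lol; c=wisnusmu]
Obs: created
Act: archive expunge[p=/pribaple/smujar/lol]
Obs: ok
Act: archive expunge[p=/pribaple/smujar]
Obs: ok
Act: archive scribe[p=/pribaple/brosla; c=sedo]
Obs: created
Act: remeasure asunit[v=7545; u_from=mi; u_to=mm]
Obs: 12142500480
Act: archive expunge[p=/pribaple/brosla]
Obs: ok
Act: archive recite[p=/pribaple/jiplo]
Obs: traligru
Act: remeasure asunit[v=79; u_from=h; u_to=min]
Obs: 4740


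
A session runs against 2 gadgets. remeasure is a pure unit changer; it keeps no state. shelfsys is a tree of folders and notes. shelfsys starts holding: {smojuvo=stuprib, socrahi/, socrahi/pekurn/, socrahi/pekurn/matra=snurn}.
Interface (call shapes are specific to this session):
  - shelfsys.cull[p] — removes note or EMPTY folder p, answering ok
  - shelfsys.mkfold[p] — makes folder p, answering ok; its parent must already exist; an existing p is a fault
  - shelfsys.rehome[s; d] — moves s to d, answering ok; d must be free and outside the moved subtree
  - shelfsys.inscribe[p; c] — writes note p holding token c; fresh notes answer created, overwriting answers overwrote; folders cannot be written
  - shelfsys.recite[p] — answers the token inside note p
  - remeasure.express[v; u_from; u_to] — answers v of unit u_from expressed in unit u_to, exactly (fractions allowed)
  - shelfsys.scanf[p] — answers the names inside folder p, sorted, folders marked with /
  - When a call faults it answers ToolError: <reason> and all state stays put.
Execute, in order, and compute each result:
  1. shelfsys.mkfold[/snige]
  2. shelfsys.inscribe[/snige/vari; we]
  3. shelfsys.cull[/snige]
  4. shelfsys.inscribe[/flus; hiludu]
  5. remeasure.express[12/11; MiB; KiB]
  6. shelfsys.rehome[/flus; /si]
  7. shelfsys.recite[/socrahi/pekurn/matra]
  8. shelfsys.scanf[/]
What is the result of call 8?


Answer: [si, smojuvo, snige/, socrahi/]

Derivation:
// 1. shelfsys.mkfold(p=/snige) : ok
// 2. shelfsys.inscribe(p=/snige/vari, c=we) : created
// 3. shelfsys.cull(p=/snige) : ToolError: not empty
// 4. shelfsys.inscribe(p=/flus, c=hiludu) : created
// 5. remeasure.express(v=12/11, u_from=MiB, u_to=KiB) : 12288/11
// 6. shelfsys.rehome(s=/flus, d=/si) : ok
// 7. shelfsys.recite(p=/socrahi/pekurn/matra) : snurn
// 8. shelfsys.scanf(p=/) : [si, smojuvo, snige/, socrahi/]


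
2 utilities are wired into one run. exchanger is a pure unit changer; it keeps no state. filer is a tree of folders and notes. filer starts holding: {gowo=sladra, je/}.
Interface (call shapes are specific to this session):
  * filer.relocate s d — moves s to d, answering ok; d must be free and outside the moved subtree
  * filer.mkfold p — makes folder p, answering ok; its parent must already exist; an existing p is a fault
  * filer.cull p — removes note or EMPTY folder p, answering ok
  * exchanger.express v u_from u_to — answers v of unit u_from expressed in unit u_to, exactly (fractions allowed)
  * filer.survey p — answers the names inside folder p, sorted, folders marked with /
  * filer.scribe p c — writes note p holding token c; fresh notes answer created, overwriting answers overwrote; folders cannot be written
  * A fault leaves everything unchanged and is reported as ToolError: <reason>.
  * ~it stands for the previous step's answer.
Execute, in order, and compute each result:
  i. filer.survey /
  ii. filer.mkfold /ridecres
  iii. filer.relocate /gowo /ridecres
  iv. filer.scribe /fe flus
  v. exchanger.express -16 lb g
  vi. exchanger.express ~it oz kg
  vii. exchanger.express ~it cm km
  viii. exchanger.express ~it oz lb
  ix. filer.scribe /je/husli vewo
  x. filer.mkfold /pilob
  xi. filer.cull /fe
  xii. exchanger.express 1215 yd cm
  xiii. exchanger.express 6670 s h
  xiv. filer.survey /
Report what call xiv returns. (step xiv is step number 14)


# 1. survey(p=/) => [gowo, je/]
# 2. mkfold(p=/ridecres) => ok
# 3. relocate(s=/gowo, d=/ridecres) => ToolError: exists
# 4. scribe(p=/fe, c=flus) => created
# 5. express(v=-16, u_from=lb, u_to=g) => -45359237/6250
# 6. express(v=~it, u_from=oz, u_to=kg) => -2057460381222169/10000000000000
# 7. express(v=~it, u_from=cm, u_to=km) => -2057460381222169/1000000000000000000
# 8. express(v=~it, u_from=oz, u_to=lb) => -2057460381222169/16000000000000000000
# 9. scribe(p=/je/husli, c=vewo) => created
# 10. mkfold(p=/pilob) => ok
# 11. cull(p=/fe) => ok
# 12. express(v=1215, u_from=yd, u_to=cm) => 555498/5
# 13. express(v=6670, u_from=s, u_to=h) => 667/360
# 14. survey(p=/) => [gowo, je/, pilob/, ridecres/]

Answer: [gowo, je/, pilob/, ridecres/]


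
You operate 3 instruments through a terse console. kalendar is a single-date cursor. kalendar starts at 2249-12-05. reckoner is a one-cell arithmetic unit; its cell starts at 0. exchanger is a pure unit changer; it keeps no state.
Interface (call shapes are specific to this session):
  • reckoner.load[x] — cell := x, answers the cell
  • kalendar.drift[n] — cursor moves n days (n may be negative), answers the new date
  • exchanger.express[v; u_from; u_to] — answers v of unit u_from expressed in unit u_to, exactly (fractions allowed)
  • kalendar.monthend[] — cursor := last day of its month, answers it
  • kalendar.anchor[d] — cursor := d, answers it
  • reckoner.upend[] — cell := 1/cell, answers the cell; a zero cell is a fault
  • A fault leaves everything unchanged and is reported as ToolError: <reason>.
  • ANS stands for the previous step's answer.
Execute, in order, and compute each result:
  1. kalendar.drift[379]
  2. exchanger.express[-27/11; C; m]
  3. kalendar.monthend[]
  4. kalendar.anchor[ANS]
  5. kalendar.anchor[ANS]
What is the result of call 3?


Answer: 2250-12-31

Derivation:
% kalendar.drift n: 379
:: 2250-12-19
% exchanger.express v: -27/11 u_from: C u_to: m
:: ToolError: incompatible units
% kalendar.monthend
:: 2250-12-31
% kalendar.anchor d: ANS
:: 2250-12-31
% kalendar.anchor d: ANS
:: 2250-12-31


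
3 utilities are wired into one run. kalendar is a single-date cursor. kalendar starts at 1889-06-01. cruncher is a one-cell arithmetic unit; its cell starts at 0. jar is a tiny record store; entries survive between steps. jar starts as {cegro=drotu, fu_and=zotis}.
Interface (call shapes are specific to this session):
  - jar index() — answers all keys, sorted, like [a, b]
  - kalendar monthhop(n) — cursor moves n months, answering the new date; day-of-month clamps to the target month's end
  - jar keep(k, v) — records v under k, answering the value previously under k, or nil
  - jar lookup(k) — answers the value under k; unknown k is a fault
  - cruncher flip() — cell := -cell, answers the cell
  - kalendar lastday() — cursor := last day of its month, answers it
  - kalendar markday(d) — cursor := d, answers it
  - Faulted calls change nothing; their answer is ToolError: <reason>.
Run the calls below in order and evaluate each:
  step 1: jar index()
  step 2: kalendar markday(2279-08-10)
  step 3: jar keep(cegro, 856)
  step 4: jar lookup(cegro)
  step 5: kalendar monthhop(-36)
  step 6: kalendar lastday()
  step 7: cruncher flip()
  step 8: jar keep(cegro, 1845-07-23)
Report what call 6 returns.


Do: jar index[]
See: [cegro, fu_and]
Do: kalendar markday[2279-08-10]
See: 2279-08-10
Do: jar keep[cegro; 856]
See: drotu
Do: jar lookup[cegro]
See: 856
Do: kalendar monthhop[-36]
See: 2276-08-10
Do: kalendar lastday[]
See: 2276-08-31
Do: cruncher flip[]
See: 0
Do: jar keep[cegro; 1845-07-23]
See: 856

Answer: 2276-08-31


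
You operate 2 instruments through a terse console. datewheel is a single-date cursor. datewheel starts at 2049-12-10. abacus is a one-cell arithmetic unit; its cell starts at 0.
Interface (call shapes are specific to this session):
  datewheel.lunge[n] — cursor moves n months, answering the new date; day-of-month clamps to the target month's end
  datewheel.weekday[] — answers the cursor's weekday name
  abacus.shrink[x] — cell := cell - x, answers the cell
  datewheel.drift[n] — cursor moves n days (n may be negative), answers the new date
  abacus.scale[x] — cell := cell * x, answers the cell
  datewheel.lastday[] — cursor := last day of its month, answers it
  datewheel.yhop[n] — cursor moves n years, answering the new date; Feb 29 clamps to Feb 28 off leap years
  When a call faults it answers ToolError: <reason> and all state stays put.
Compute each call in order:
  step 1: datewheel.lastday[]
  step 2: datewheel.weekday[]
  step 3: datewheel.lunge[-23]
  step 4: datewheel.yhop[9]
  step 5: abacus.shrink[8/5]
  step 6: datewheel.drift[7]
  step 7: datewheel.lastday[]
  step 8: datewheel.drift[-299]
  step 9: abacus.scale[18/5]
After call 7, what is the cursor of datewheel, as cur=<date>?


~$ datewheel.lastday
  2049-12-31
~$ datewheel.weekday
  Friday
~$ datewheel.lunge n: -23
  2048-01-31
~$ datewheel.yhop n: 9
  2057-01-31
~$ abacus.shrink x: 8/5
  -8/5
~$ datewheel.drift n: 7
  2057-02-07
~$ datewheel.lastday
  2057-02-28
~$ datewheel.drift n: -299
  2056-05-05
~$ abacus.scale x: 18/5
  -144/25

Answer: cur=2057-02-28


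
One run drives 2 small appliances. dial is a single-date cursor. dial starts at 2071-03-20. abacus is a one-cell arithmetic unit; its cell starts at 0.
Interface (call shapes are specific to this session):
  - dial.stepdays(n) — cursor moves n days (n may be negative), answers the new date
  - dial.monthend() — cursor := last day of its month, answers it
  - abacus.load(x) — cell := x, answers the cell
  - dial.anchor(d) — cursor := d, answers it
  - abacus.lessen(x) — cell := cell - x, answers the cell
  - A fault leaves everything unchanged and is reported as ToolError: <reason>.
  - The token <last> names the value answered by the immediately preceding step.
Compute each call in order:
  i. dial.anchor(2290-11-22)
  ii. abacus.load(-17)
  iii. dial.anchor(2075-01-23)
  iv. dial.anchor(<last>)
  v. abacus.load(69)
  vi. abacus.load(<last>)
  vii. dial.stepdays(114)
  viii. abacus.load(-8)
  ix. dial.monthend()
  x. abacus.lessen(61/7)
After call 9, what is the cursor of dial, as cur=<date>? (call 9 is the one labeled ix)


Answer: cur=2075-05-31

Derivation:
Do: dial.anchor[d→2290-11-22]
See: 2290-11-22
Do: abacus.load[x→-17]
See: -17
Do: dial.anchor[d→2075-01-23]
See: 2075-01-23
Do: dial.anchor[d→<last>]
See: 2075-01-23
Do: abacus.load[x→69]
See: 69
Do: abacus.load[x→<last>]
See: 69
Do: dial.stepdays[n→114]
See: 2075-05-17
Do: abacus.load[x→-8]
See: -8
Do: dial.monthend[]
See: 2075-05-31
Do: abacus.lessen[x→61/7]
See: -117/7


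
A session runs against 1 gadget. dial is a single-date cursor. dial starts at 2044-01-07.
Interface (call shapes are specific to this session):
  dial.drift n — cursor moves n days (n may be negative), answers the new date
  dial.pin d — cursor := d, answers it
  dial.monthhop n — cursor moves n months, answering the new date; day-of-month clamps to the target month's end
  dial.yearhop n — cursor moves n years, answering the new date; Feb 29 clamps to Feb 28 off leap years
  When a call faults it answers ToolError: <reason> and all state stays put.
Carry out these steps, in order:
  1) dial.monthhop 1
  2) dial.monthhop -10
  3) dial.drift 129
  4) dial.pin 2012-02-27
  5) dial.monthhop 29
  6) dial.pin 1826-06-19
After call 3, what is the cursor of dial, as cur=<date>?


Answer: cur=2043-08-14

Derivation:
CALL dial.monthhop[n=1]
RET  2044-02-07
CALL dial.monthhop[n=-10]
RET  2043-04-07
CALL dial.drift[n=129]
RET  2043-08-14
CALL dial.pin[d=2012-02-27]
RET  2012-02-27
CALL dial.monthhop[n=29]
RET  2014-07-27
CALL dial.pin[d=1826-06-19]
RET  1826-06-19


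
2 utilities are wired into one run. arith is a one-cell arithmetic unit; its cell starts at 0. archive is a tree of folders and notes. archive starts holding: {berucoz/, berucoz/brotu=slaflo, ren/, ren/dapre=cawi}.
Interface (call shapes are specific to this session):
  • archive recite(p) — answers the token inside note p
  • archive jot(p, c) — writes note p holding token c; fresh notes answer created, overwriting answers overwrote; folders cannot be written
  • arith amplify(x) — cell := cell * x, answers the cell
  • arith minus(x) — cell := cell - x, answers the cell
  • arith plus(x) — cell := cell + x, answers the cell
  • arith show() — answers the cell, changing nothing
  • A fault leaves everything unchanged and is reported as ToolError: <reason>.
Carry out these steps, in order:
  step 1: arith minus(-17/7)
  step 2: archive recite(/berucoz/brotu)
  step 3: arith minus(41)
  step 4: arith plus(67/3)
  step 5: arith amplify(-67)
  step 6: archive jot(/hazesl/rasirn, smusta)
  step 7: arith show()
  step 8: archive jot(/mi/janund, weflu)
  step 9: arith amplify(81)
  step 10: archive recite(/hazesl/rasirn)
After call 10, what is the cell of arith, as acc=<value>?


Answer: acc=616869/7

Derivation:
% arith minus x→-17/7
= 17/7
% archive recite p→/berucoz/brotu
= slaflo
% arith minus x→41
= -270/7
% arith plus x→67/3
= -341/21
% arith amplify x→-67
= 22847/21
% archive jot p→/hazesl/rasirn c→smusta
= ToolError: no parent
% arith show
= 22847/21
% archive jot p→/mi/janund c→weflu
= ToolError: no parent
% arith amplify x→81
= 616869/7
% archive recite p→/hazesl/rasirn
= ToolError: not found
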